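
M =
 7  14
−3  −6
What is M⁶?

[[7, 14], [−3, −6]]

M² = M (a projection; rank 1, trace 1), so M⁶ = M.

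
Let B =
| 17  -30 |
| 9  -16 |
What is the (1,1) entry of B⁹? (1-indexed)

tr B = 1 and det B = -2, so the characteristic polynomial is λ² − (1)λ + (-2) with roots 2 and -1.
Eigenvectors give P = [[2, -5], [1, -3]] with P⁻¹ = [[3, -5], [1, -2]], and B = P·diag(2, -1)·P⁻¹.
Then B⁹ = P·diag(512, -1)·P⁻¹ = [[1024, 5], [512, 3]] · [[3, -5], [1, -2]] = [[3077, -5130], [1539, -2566]].

3077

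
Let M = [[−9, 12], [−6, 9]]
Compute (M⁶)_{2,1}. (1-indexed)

tr M = 0 and det M = −9, so the characteristic polynomial is λ² − (0)λ + (−9) with roots −3 and 3.
Eigenvectors give P = [[2, 1], [1, 1]] with P⁻¹ = [[1, −1], [−1, 2]], and M = P·diag(−3, 3)·P⁻¹.
Then M⁶ = P·diag(729, 729)·P⁻¹ = [[1458, 729], [729, 729]] · [[1, −1], [−1, 2]] = [[729, 0], [0, 729]].

0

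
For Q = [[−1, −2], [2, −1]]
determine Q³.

Q² = [[−3, 4], [−4, −3]]
Q³ = [[11, 2], [−2, 11]]

[[11, 2], [−2, 11]]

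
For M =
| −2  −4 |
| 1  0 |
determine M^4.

[[−16, −32], [8, 0]]

M^2 = [[0, 8], [−2, −4]]
M^3 = [[8, 0], [0, 8]]
M^4 = [[−16, −32], [8, 0]]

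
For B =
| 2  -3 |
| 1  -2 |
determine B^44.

B² = I (check: tr B = 0 and det B = -1), so B^44 = I since 44 is even.

[[1, 0], [0, 1]]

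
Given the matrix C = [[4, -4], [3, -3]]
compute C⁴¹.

C² = C (a projection; rank 1, trace 1), so C⁴¹ = C.

[[4, -4], [3, -3]]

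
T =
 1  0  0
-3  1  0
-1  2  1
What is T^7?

[[1, 0, 0], [-21, 1, 0], [-133, 14, 1]]

T = I + N where N = [[0, 0, 0], [-3, 0, 0], [-1, 2, 0]] is strictly lower-triangular, so N^3 = 0.
(I + N)^7 = I + 7·N + 21·N^2 = [[1, 0, 0], [-21, 1, 0], [-133, 14, 1]].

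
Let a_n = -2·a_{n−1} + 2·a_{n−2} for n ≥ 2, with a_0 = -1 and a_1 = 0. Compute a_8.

With companion matrix C = [[-2, 2], [1, 0]], [a_n, a_{n−1}]ᵀ = C·[a_{n−1}, a_{n−2}]ᵀ, so [a_8, a_7]ᵀ = C⁷·[a_1, a_0]ᵀ.
C⁷ = [[-896, 656], [328, -240]], giving [a_8, a_7]ᵀ = [[-656], [240]].

-656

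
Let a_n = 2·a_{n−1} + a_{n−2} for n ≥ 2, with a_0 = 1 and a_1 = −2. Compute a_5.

−46

With companion matrix B = [[2, 1], [1, 0]], [a_n, a_{n−1}]ᵀ = B·[a_{n−1}, a_{n−2}]ᵀ, so [a_5, a_4]ᵀ = B⁴·[a_1, a_0]ᵀ.
B⁴ = [[29, 12], [12, 5]], giving [a_5, a_4]ᵀ = [[−46], [−19]].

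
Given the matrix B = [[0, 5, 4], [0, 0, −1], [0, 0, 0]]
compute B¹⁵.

B is strictly triangular, hence nilpotent: B³ = 0, so B¹⁵ = 0.

[[0, 0, 0], [0, 0, 0], [0, 0, 0]]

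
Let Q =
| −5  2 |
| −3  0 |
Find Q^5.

[[−665, 422], [−633, 390]]

tr Q = −5 and det Q = 6, so the characteristic polynomial is λ² − (−5)λ + (6) with roots −3 and −2.
Eigenvectors give P = [[1, −2], [1, −3]] with P⁻¹ = [[3, −2], [1, −1]], and Q = P·diag(−3, −2)·P⁻¹.
Then Q^5 = P·diag(−243, −32)·P⁻¹ = [[−243, 64], [−243, 96]] · [[3, −2], [1, −1]] = [[−665, 422], [−633, 390]].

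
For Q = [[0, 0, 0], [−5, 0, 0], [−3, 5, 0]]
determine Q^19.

[[0, 0, 0], [0, 0, 0], [0, 0, 0]]

Q is strictly triangular, hence nilpotent: Q^3 = 0, so Q^19 = 0.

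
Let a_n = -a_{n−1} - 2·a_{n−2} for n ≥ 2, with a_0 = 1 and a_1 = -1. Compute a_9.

With companion matrix M = [[-1, -2], [1, 0]], [a_n, a_{n−1}]ᵀ = M·[a_{n−1}, a_{n−2}]ᵀ, so [a_9, a_8]ᵀ = M^8·[a_1, a_0]ᵀ.
M^8 = [[-17, -6], [3, -14]], giving [a_9, a_8]ᵀ = [[11], [-17]].

11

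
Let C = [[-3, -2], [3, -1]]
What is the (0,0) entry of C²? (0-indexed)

3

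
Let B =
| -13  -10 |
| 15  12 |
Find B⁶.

[[2059, 1330], [-1995, -1266]]

tr B = -1 and det B = -6, so the characteristic polynomial is λ² − (-1)λ + (-6) with roots -3 and 2.
Eigenvectors give P = [[1, -2], [-1, 3]] with P⁻¹ = [[3, 2], [1, 1]], and B = P·diag(-3, 2)·P⁻¹.
Then B⁶ = P·diag(729, 64)·P⁻¹ = [[729, -128], [-729, 192]] · [[3, 2], [1, 1]] = [[2059, 1330], [-1995, -1266]].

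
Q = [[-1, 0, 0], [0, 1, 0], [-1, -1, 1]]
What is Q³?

[[-1, 0, 0], [0, 1, 0], [-1, -3, 1]]

Q² = [[1, 0, 0], [0, 1, 0], [0, -2, 1]]
Q³ = [[-1, 0, 0], [0, 1, 0], [-1, -3, 1]]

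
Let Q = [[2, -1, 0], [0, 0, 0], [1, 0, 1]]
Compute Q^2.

[[4, -2, 0], [0, 0, 0], [3, -1, 1]]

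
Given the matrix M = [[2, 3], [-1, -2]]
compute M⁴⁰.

M² = I (check: tr M = 0 and det M = -1), so M⁴⁰ = I since 40 is even.

[[1, 0], [0, 1]]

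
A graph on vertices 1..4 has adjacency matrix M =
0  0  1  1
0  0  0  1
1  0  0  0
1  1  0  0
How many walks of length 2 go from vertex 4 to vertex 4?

2

The number of length-2 walks from vertex 4 to vertex 4 is entry (4,4) of M², where M is the adjacency matrix.
M² = [[2, 1, 0, 0], [1, 1, 0, 0], [0, 0, 1, 1], [0, 0, 1, 2]]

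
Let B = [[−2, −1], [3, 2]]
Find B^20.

[[1, 0], [0, 1]]

B² = I (check: tr B = 0 and det B = −1), so B^20 = I since 20 is even.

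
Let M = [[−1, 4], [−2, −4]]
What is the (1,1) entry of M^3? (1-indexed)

47

M^2 = [[−7, −20], [10, 8]]
M^3 = [[47, 52], [−26, 8]]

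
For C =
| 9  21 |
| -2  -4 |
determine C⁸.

tr C = 5 and det C = 6, so the characteristic polynomial is λ² − (5)λ + (6) with roots 2 and 3.
Eigenvectors give P = [[-3, 7], [1, -2]] with P⁻¹ = [[2, 7], [1, 3]], and C = P·diag(2, 3)·P⁻¹.
Then C⁸ = P·diag(256, 6561)·P⁻¹ = [[-768, 45927], [256, -13122]] · [[2, 7], [1, 3]] = [[44391, 132405], [-12610, -37574]].

[[44391, 132405], [-12610, -37574]]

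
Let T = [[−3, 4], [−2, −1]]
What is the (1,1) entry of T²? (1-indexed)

1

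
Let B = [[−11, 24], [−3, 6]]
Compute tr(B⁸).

6817

tr B = −5 and det B = 6, so the characteristic polynomial is λ² − (−5)λ + (6) with roots −3 and −2.
Eigenvectors give P = [[3, −8], [1, −3]] with P⁻¹ = [[3, −8], [1, −3]], and B = P·diag(−3, −2)·P⁻¹.
Then B⁸ = P·diag(6561, 256)·P⁻¹ = [[19683, −2048], [6561, −768]] · [[3, −8], [1, −3]] = [[57001, −151320], [18915, −50184]].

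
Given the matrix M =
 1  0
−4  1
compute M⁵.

[[1, 0], [−20, 1]]

M = I + N where N = [[0, 0], [−4, 0]] is strictly lower-triangular, so N² = 0.
(I + N)⁵ = I + 5·N = [[1, 0], [−20, 1]].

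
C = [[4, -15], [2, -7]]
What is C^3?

[[34, -105], [14, -43]]

tr C = -3 and det C = 2, so the characteristic polynomial is λ² − (-3)λ + (2) with roots -1 and -2.
Eigenvectors give P = [[3, 5], [1, 2]] with P⁻¹ = [[2, -5], [-1, 3]], and C = P·diag(-1, -2)·P⁻¹.
Then C^3 = P·diag(-1, -8)·P⁻¹ = [[-3, -40], [-1, -16]] · [[2, -5], [-1, 3]] = [[34, -105], [14, -43]].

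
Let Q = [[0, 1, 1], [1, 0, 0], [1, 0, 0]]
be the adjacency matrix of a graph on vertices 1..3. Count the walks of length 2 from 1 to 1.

2

The number of length-2 walks from vertex 1 to vertex 1 is entry (1,1) of Q², where Q is the adjacency matrix.
Q² = [[2, 0, 0], [0, 1, 1], [0, 1, 1]]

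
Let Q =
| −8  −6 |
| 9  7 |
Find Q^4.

tr Q = −1 and det Q = −2, so the characteristic polynomial is λ² − (−1)λ + (−2) with roots −2 and 1.
Eigenvectors give P = [[−1, −2], [1, 3]] with P⁻¹ = [[−3, −2], [1, 1]], and Q = P·diag(−2, 1)·P⁻¹.
Then Q^4 = P·diag(16, 1)·P⁻¹ = [[−16, −2], [16, 3]] · [[−3, −2], [1, 1]] = [[46, 30], [−45, −29]].

[[46, 30], [−45, −29]]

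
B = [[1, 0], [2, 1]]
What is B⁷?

[[1, 0], [14, 1]]

B = I + N where N = [[0, 0], [2, 0]] is strictly lower-triangular, so N² = 0.
(I + N)⁷ = I + 7·N = [[1, 0], [14, 1]].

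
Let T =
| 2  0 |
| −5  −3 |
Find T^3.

tr T = −1 and det T = −6, so the characteristic polynomial is λ² − (−1)λ + (−6) with roots −3 and 2.
Eigenvectors give P = [[0, −1], [1, 1]] with P⁻¹ = [[1, 1], [−1, 0]], and T = P·diag(−3, 2)·P⁻¹.
Then T^3 = P·diag(−27, 8)·P⁻¹ = [[0, −8], [−27, 8]] · [[1, 1], [−1, 0]] = [[8, 0], [−35, −27]].

[[8, 0], [−35, −27]]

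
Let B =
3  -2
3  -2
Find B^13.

B² = B (a projection; rank 1, trace 1), so B^13 = B.

[[3, -2], [3, -2]]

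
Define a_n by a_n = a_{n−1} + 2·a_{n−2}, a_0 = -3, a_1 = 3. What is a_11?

With companion matrix M = [[1, 2], [1, 0]], [a_n, a_{n−1}]ᵀ = M·[a_{n−1}, a_{n−2}]ᵀ, so [a_11, a_10]ᵀ = M¹⁰·[a_1, a_0]ᵀ.
M¹⁰ = [[683, 682], [341, 342]], giving [a_11, a_10]ᵀ = [[3], [-3]].

3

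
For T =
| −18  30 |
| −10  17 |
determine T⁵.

[[−1068, 1650], [−550, 857]]

tr T = −1 and det T = −6, so the characteristic polynomial is λ² − (−1)λ + (−6) with roots −3 and 2.
Eigenvectors give P = [[2, −3], [1, −2]] with P⁻¹ = [[2, −3], [1, −2]], and T = P·diag(−3, 2)·P⁻¹.
Then T⁵ = P·diag(−243, 32)·P⁻¹ = [[−486, −96], [−243, −64]] · [[2, −3], [1, −2]] = [[−1068, 1650], [−550, 857]].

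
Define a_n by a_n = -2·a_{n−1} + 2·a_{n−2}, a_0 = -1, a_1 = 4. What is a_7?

1552

With companion matrix C = [[-2, 2], [1, 0]], [a_n, a_{n−1}]ᵀ = C·[a_{n−1}, a_{n−2}]ᵀ, so [a_7, a_6]ᵀ = C^6·[a_1, a_0]ᵀ.
C^6 = [[328, -240], [-120, 88]], giving [a_7, a_6]ᵀ = [[1552], [-568]].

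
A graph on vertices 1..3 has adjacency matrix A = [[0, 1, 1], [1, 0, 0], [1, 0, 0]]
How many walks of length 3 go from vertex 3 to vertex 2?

0

The number of length-3 walks from vertex 3 to vertex 2 is entry (3,2) of A³, where A is the adjacency matrix.
A² = [[2, 0, 0], [0, 1, 1], [0, 1, 1]]
A³ = [[0, 2, 2], [2, 0, 0], [2, 0, 0]]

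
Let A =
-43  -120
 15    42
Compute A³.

tr A = -1 and det A = -6, so the characteristic polynomial is λ² − (-1)λ + (-6) with roots 2 and -3.
Eigenvectors give P = [[8, 3], [-3, -1]] with P⁻¹ = [[-1, -3], [3, 8]], and A = P·diag(2, -3)·P⁻¹.
Then A³ = P·diag(8, -27)·P⁻¹ = [[64, -81], [-24, 27]] · [[-1, -3], [3, 8]] = [[-307, -840], [105, 288]].

[[-307, -840], [105, 288]]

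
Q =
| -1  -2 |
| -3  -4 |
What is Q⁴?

[[199, 290], [435, 634]]

Q² = [[7, 10], [15, 22]]
Q³ = [[-37, -54], [-81, -118]]
Q⁴ = [[199, 290], [435, 634]]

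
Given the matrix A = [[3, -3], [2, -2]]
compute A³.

A² = A (a projection; rank 1, trace 1), so A³ = A.

[[3, -3], [2, -2]]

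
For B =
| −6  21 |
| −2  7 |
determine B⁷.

B² = B (a projection; rank 1, trace 1), so B⁷ = B.

[[−6, 21], [−2, 7]]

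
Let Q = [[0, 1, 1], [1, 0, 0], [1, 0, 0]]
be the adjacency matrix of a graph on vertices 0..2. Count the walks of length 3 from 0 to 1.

The number of length-3 walks from vertex 0 to vertex 1 is entry (0,1) of Q³, where Q is the adjacency matrix.
Q² = [[2, 0, 0], [0, 1, 1], [0, 1, 1]]
Q³ = [[0, 2, 2], [2, 0, 0], [2, 0, 0]]

2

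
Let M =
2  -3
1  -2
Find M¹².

[[1, 0], [0, 1]]

M² = I (check: tr M = 0 and det M = -1), so M¹² = I since 12 is even.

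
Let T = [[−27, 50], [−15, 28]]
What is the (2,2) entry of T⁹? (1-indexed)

120658

tr T = 1 and det T = −6, so the characteristic polynomial is λ² − (1)λ + (−6) with roots −2 and 3.
Eigenvectors give P = [[2, −5], [1, −3]] with P⁻¹ = [[3, −5], [1, −2]], and T = P·diag(−2, 3)·P⁻¹.
Then T⁹ = P·diag(−512, 19683)·P⁻¹ = [[−1024, −98415], [−512, −59049]] · [[3, −5], [1, −2]] = [[−101487, 201950], [−60585, 120658]].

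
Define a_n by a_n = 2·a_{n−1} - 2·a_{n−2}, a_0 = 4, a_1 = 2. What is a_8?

64

With companion matrix B = [[2, -2], [1, 0]], [a_n, a_{n−1}]ᵀ = B·[a_{n−1}, a_{n−2}]ᵀ, so [a_8, a_7]ᵀ = B⁷·[a_1, a_0]ᵀ.
B⁷ = [[0, 16], [-8, 16]], giving [a_8, a_7]ᵀ = [[64], [48]].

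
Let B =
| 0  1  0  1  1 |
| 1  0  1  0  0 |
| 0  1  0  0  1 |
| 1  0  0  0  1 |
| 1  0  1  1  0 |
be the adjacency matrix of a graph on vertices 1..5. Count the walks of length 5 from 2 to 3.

The number of length-5 walks from vertex 2 to vertex 3 is entry (2,3) of B⁵, where B is the adjacency matrix.
B² = [[3, 0, 2, 1, 1], [0, 2, 0, 1, 2], [2, 0, 2, 1, 0], [1, 1, 1, 2, 1], [1, 2, 0, 1, 3]]
B³ = [[2, 5, 1, 4, 6], [5, 0, 4, 2, 1], [1, 4, 0, 2, 5], [4, 2, 2, 2, 4], [6, 1, 5, 4, 2]]
B⁴ = [[15, 3, 11, 8, 7], [3, 9, 1, 6, 11], [11, 1, 9, 6, 3], [8, 6, 6, 8, 8], [7, 11, 3, 8, 15]]
B⁵ = [[18, 26, 10, 22, 34], [26, 4, 20, 14, 10], [10, 20, 4, 14, 26], [22, 14, 14, 16, 22], [34, 10, 26, 22, 18]]

20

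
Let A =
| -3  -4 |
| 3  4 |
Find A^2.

[[-3, -4], [3, 4]]

A² = A (a projection; rank 1, trace 1), so A^2 = A.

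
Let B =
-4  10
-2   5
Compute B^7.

B² = B (a projection; rank 1, trace 1), so B^7 = B.

[[-4, 10], [-2, 5]]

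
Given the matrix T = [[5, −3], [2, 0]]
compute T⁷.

tr T = 5 and det T = 6, so the characteristic polynomial is λ² − (5)λ + (6) with roots 3 and 2.
Eigenvectors give P = [[3, 1], [2, 1]] with P⁻¹ = [[1, −1], [−2, 3]], and T = P·diag(3, 2)·P⁻¹.
Then T⁷ = P·diag(2187, 128)·P⁻¹ = [[6561, 128], [4374, 128]] · [[1, −1], [−2, 3]] = [[6305, −6177], [4118, −3990]].

[[6305, −6177], [4118, −3990]]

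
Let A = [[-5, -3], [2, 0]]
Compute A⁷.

[[-6305, -6177], [4118, 3990]]

tr A = -5 and det A = 6, so the characteristic polynomial is λ² − (-5)λ + (6) with roots -2 and -3.
Eigenvectors give P = [[1, -3], [-1, 2]] with P⁻¹ = [[-2, -3], [-1, -1]], and A = P·diag(-2, -3)·P⁻¹.
Then A⁷ = P·diag(-128, -2187)·P⁻¹ = [[-128, 6561], [128, -4374]] · [[-2, -3], [-1, -1]] = [[-6305, -6177], [4118, 3990]].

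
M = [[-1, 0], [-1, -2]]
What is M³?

tr M = -3 and det M = 2, so the characteristic polynomial is λ² − (-3)λ + (2) with roots -2 and -1.
Eigenvectors give P = [[0, -1], [1, 1]] with P⁻¹ = [[1, 1], [-1, 0]], and M = P·diag(-2, -1)·P⁻¹.
Then M³ = P·diag(-8, -1)·P⁻¹ = [[0, 1], [-8, -1]] · [[1, 1], [-1, 0]] = [[-1, 0], [-7, -8]].

[[-1, 0], [-7, -8]]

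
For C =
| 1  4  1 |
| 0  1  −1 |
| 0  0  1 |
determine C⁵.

C = I + N where N = [[0, 4, 1], [0, 0, −1], [0, 0, 0]] is strictly upper-triangular, so N³ = 0.
(I + N)⁵ = I + 5·N + 10·N² = [[1, 20, −35], [0, 1, −5], [0, 0, 1]].

[[1, 20, −35], [0, 1, −5], [0, 0, 1]]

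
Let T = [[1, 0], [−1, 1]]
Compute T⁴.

T = I + N where N = [[0, 0], [−1, 0]] is strictly lower-triangular, so N² = 0.
(I + N)⁴ = I + 4·N = [[1, 0], [−4, 1]].

[[1, 0], [−4, 1]]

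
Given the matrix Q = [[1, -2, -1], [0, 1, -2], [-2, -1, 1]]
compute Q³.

Q² = [[3, -3, 2], [4, 3, -4], [-4, 2, 5]]
Q³ = [[-1, -11, 5], [12, -1, -14], [-14, 5, 5]]

[[-1, -11, 5], [12, -1, -14], [-14, 5, 5]]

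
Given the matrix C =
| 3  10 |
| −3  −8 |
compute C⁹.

[[95343, 191710], [−57513, −115538]]

tr C = −5 and det C = 6, so the characteristic polynomial is λ² − (−5)λ + (6) with roots −2 and −3.
Eigenvectors give P = [[−2, 5], [1, −3]] with P⁻¹ = [[−3, −5], [−1, −2]], and C = P·diag(−2, −3)·P⁻¹.
Then C⁹ = P·diag(−512, −19683)·P⁻¹ = [[1024, −98415], [−512, 59049]] · [[−3, −5], [−1, −2]] = [[95343, 191710], [−57513, −115538]].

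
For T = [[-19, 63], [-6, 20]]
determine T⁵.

[[-199, 693], [-66, 230]]

tr T = 1 and det T = -2, so the characteristic polynomial is λ² − (1)λ + (-2) with roots -1 and 2.
Eigenvectors give P = [[7, 3], [2, 1]] with P⁻¹ = [[1, -3], [-2, 7]], and T = P·diag(-1, 2)·P⁻¹.
Then T⁵ = P·diag(-1, 32)·P⁻¹ = [[-7, 96], [-2, 32]] · [[1, -3], [-2, 7]] = [[-199, 693], [-66, 230]].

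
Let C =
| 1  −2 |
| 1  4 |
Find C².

[[−1, −10], [5, 14]]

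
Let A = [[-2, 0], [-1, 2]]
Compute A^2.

[[4, 0], [0, 4]]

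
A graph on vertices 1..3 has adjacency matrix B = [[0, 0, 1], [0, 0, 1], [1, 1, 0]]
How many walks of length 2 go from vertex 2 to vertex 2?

The number of length-2 walks from vertex 2 to vertex 2 is entry (2,2) of B², where B is the adjacency matrix.
B² = [[1, 1, 0], [1, 1, 0], [0, 0, 2]]

1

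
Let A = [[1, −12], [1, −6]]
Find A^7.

[[6049, −24708], [2059, −8364]]

tr A = −5 and det A = 6, so the characteristic polynomial is λ² − (−5)λ + (6) with roots −3 and −2.
Eigenvectors give P = [[3, −4], [1, −1]] with P⁻¹ = [[−1, 4], [−1, 3]], and A = P·diag(−3, −2)·P⁻¹.
Then A^7 = P·diag(−2187, −128)·P⁻¹ = [[−6561, 512], [−2187, 128]] · [[−1, 4], [−1, 3]] = [[6049, −24708], [2059, −8364]].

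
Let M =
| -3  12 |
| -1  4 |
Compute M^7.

[[-3, 12], [-1, 4]]

M² = M (a projection; rank 1, trace 1), so M^7 = M.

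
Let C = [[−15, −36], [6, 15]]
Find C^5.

tr C = 0 and det C = −9, so the characteristic polynomial is λ² − (0)λ + (−9) with roots −3 and 3.
Eigenvectors give P = [[3, −2], [−1, 1]] with P⁻¹ = [[1, 2], [1, 3]], and C = P·diag(−3, 3)·P⁻¹.
Then C^5 = P·diag(−243, 243)·P⁻¹ = [[−729, −486], [243, 243]] · [[1, 2], [1, 3]] = [[−1215, −2916], [486, 1215]].

[[−1215, −2916], [486, 1215]]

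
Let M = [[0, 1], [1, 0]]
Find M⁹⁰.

[[1, 0], [0, 1]]

M² = I (check: tr M = 0 and det M = −1), so M⁹⁰ = I since 90 is even.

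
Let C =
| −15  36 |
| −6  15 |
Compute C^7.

tr C = 0 and det C = −9, so the characteristic polynomial is λ² − (0)λ + (−9) with roots 3 and −3.
Eigenvectors give P = [[2, 3], [1, 1]] with P⁻¹ = [[−1, 3], [1, −2]], and C = P·diag(3, −3)·P⁻¹.
Then C^7 = P·diag(2187, −2187)·P⁻¹ = [[4374, −6561], [2187, −2187]] · [[−1, 3], [1, −2]] = [[−10935, 26244], [−4374, 10935]].

[[−10935, 26244], [−4374, 10935]]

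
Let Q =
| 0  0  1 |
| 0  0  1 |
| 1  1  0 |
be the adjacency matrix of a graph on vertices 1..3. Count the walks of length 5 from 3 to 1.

4

The number of length-5 walks from vertex 3 to vertex 1 is entry (3,1) of Q⁵, where Q is the adjacency matrix.
Q² = [[1, 1, 0], [1, 1, 0], [0, 0, 2]]
Q³ = [[0, 0, 2], [0, 0, 2], [2, 2, 0]]
Q⁴ = [[2, 2, 0], [2, 2, 0], [0, 0, 4]]
Q⁵ = [[0, 0, 4], [0, 0, 4], [4, 4, 0]]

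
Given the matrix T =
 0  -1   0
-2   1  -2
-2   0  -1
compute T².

[[2, -1, 2], [2, 3, 0], [2, 2, 1]]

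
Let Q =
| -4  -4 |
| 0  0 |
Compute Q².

[[16, 16], [0, 0]]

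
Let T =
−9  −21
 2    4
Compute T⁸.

[[44391, 132405], [−12610, −37574]]

tr T = −5 and det T = 6, so the characteristic polynomial is λ² − (−5)λ + (6) with roots −3 and −2.
Eigenvectors give P = [[7, −3], [−2, 1]] with P⁻¹ = [[1, 3], [2, 7]], and T = P·diag(−3, −2)·P⁻¹.
Then T⁸ = P·diag(6561, 256)·P⁻¹ = [[45927, −768], [−13122, 256]] · [[1, 3], [2, 7]] = [[44391, 132405], [−12610, −37574]].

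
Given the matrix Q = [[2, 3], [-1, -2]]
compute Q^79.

Q² = I (check: tr Q = 0 and det Q = -1), so Q^79 = Q since 79 is odd.

[[2, 3], [-1, -2]]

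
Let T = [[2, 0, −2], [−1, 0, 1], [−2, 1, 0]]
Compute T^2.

[[8, −2, −4], [−4, 1, 2], [−5, 0, 5]]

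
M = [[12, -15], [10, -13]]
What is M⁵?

[[582, -825], [550, -793]]

tr M = -1 and det M = -6, so the characteristic polynomial is λ² − (-1)λ + (-6) with roots -3 and 2.
Eigenvectors give P = [[1, 3], [1, 2]] with P⁻¹ = [[-2, 3], [1, -1]], and M = P·diag(-3, 2)·P⁻¹.
Then M⁵ = P·diag(-243, 32)·P⁻¹ = [[-243, 96], [-243, 64]] · [[-2, 3], [1, -1]] = [[582, -825], [550, -793]].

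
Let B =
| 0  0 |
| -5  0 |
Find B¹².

B is strictly triangular, hence nilpotent: B² = 0, so B¹² = 0.

[[0, 0], [0, 0]]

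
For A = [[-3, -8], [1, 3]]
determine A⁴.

[[1, 0], [0, 1]]

A² = I (check: tr A = 0 and det A = -1), so A⁴ = I since 4 is even.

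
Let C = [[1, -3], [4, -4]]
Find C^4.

[[13, -63], [84, -92]]

C^2 = [[-11, 9], [-12, 4]]
C^3 = [[25, -3], [4, 20]]
C^4 = [[13, -63], [84, -92]]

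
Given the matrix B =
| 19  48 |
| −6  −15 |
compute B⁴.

[[721, 1920], [−240, −639]]

tr B = 4 and det B = 3, so the characteristic polynomial is λ² − (4)λ + (3) with roots 1 and 3.
Eigenvectors give P = [[−8, −3], [3, 1]] with P⁻¹ = [[1, 3], [−3, −8]], and B = P·diag(1, 3)·P⁻¹.
Then B⁴ = P·diag(1, 81)·P⁻¹ = [[−8, −243], [3, 81]] · [[1, 3], [−3, −8]] = [[721, 1920], [−240, −639]].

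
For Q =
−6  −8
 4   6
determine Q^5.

tr Q = 0 and det Q = −4, so the characteristic polynomial is λ² − (0)λ + (−4) with roots −2 and 2.
Eigenvectors give P = [[−2, −1], [1, 1]] with P⁻¹ = [[−1, −1], [1, 2]], and Q = P·diag(−2, 2)·P⁻¹.
Then Q^5 = P·diag(−32, 32)·P⁻¹ = [[64, −32], [−32, 32]] · [[−1, −1], [1, 2]] = [[−96, −128], [64, 96]].

[[−96, −128], [64, 96]]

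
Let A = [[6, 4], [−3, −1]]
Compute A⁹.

tr A = 5 and det A = 6, so the characteristic polynomial is λ² − (5)λ + (6) with roots 3 and 2.
Eigenvectors give P = [[4, −1], [−3, 1]] with P⁻¹ = [[1, 1], [3, 4]], and A = P·diag(3, 2)·P⁻¹.
Then A⁹ = P·diag(19683, 512)·P⁻¹ = [[78732, −512], [−59049, 512]] · [[1, 1], [3, 4]] = [[77196, 76684], [−57513, −57001]].

[[77196, 76684], [−57513, −57001]]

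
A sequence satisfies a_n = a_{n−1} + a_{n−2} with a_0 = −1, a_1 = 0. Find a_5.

−3

With companion matrix M = [[1, 1], [1, 0]], [a_n, a_{n−1}]ᵀ = M·[a_{n−1}, a_{n−2}]ᵀ, so [a_5, a_4]ᵀ = M^4·[a_1, a_0]ᵀ.
M^4 = [[5, 3], [3, 2]], giving [a_5, a_4]ᵀ = [[−3], [−2]].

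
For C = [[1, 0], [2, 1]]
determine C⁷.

[[1, 0], [14, 1]]

C = I + N where N = [[0, 0], [2, 0]] is strictly lower-triangular, so N² = 0.
(I + N)⁷ = I + 7·N = [[1, 0], [14, 1]].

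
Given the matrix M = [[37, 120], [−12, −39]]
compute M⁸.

[[−59039, −196800], [19680, 65601]]

tr M = −2 and det M = −3, so the characteristic polynomial is λ² − (−2)λ + (−3) with roots −3 and 1.
Eigenvectors give P = [[−3, −10], [1, 3]] with P⁻¹ = [[3, 10], [−1, −3]], and M = P·diag(−3, 1)·P⁻¹.
Then M⁸ = P·diag(6561, 1)·P⁻¹ = [[−19683, −10], [6561, 3]] · [[3, 10], [−1, −3]] = [[−59039, −196800], [19680, 65601]].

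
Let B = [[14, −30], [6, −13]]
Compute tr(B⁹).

tr B = 1 and det B = −2, so the characteristic polynomial is λ² − (1)λ + (−2) with roots 2 and −1.
Eigenvectors give P = [[−5, −2], [−2, −1]] with P⁻¹ = [[−1, 2], [2, −5]], and B = P·diag(2, −1)·P⁻¹.
Then B⁹ = P·diag(512, −1)·P⁻¹ = [[−2560, 2], [−1024, 1]] · [[−1, 2], [2, −5]] = [[2564, −5130], [1026, −2053]].

511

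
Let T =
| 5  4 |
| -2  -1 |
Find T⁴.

tr T = 4 and det T = 3, so the characteristic polynomial is λ² − (4)λ + (3) with roots 1 and 3.
Eigenvectors give P = [[1, 2], [-1, -1]] with P⁻¹ = [[-1, -2], [1, 1]], and T = P·diag(1, 3)·P⁻¹.
Then T⁴ = P·diag(1, 81)·P⁻¹ = [[1, 162], [-1, -81]] · [[-1, -2], [1, 1]] = [[161, 160], [-80, -79]].

[[161, 160], [-80, -79]]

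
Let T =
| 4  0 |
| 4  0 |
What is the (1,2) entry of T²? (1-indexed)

0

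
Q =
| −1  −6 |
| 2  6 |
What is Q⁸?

tr Q = 5 and det Q = 6, so the characteristic polynomial is λ² − (5)λ + (6) with roots 3 and 2.
Eigenvectors give P = [[−3, −2], [2, 1]] with P⁻¹ = [[1, 2], [−2, −3]], and Q = P·diag(3, 2)·P⁻¹.
Then Q⁸ = P·diag(6561, 256)·P⁻¹ = [[−19683, −512], [13122, 256]] · [[1, 2], [−2, −3]] = [[−18659, −37830], [12610, 25476]].

[[−18659, −37830], [12610, 25476]]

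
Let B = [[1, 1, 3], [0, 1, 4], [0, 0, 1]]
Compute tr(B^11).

B = I + N where N = [[0, 1, 3], [0, 0, 4], [0, 0, 0]] is strictly upper-triangular, so N^3 = 0.
(I + N)^11 = I + 11·N + 55·N^2 = [[1, 11, 253], [0, 1, 44], [0, 0, 1]].

3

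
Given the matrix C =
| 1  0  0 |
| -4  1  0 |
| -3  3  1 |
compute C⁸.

C = I + N where N = [[0, 0, 0], [-4, 0, 0], [-3, 3, 0]] is strictly lower-triangular, so N³ = 0.
(I + N)⁸ = I + 8·N + 28·N² = [[1, 0, 0], [-32, 1, 0], [-360, 24, 1]].

[[1, 0, 0], [-32, 1, 0], [-360, 24, 1]]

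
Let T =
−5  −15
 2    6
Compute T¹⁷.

[[−5, −15], [2, 6]]

T² = T (a projection; rank 1, trace 1), so T¹⁷ = T.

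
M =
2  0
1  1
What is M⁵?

tr M = 3 and det M = 2, so the characteristic polynomial is λ² − (3)λ + (2) with roots 1 and 2.
Eigenvectors give P = [[0, 1], [-1, 1]] with P⁻¹ = [[1, -1], [1, 0]], and M = P·diag(1, 2)·P⁻¹.
Then M⁵ = P·diag(1, 32)·P⁻¹ = [[0, 32], [-1, 32]] · [[1, -1], [1, 0]] = [[32, 0], [31, 1]].

[[32, 0], [31, 1]]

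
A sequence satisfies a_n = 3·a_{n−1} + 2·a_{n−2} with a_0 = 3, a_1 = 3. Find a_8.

With companion matrix Q = [[3, 2], [1, 0]], [a_n, a_{n−1}]ᵀ = Q·[a_{n−1}, a_{n−2}]ᵀ, so [a_8, a_7]ᵀ = Q⁷·[a_1, a_0]ᵀ.
Q⁷ = [[6279, 3526], [1763, 990]], giving [a_8, a_7]ᵀ = [[29415], [8259]].

29415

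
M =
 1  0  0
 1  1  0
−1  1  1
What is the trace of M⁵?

M = I + N where N = [[0, 0, 0], [1, 0, 0], [−1, 1, 0]] is strictly lower-triangular, so N³ = 0.
(I + N)⁵ = I + 5·N + 10·N² = [[1, 0, 0], [5, 1, 0], [5, 5, 1]].

3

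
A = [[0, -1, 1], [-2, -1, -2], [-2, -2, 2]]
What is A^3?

[[-6, -7, 10], [-6, -5, -16], [-12, -12, 12]]

A^2 = [[0, -1, 4], [6, 7, -4], [0, 0, 6]]
A^3 = [[-6, -7, 10], [-6, -5, -16], [-12, -12, 12]]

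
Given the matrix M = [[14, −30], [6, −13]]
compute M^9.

tr M = 1 and det M = −2, so the characteristic polynomial is λ² − (1)λ + (−2) with roots 2 and −1.
Eigenvectors give P = [[5, −2], [2, −1]] with P⁻¹ = [[1, −2], [2, −5]], and M = P·diag(2, −1)·P⁻¹.
Then M^9 = P·diag(512, −1)·P⁻¹ = [[2560, 2], [1024, 1]] · [[1, −2], [2, −5]] = [[2564, −5130], [1026, −2053]].

[[2564, −5130], [1026, −2053]]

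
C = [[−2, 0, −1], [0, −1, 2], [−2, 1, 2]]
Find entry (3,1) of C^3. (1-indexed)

C^2 = [[6, −1, 0], [−4, 3, 2], [0, 1, 8]]
C^3 = [[−12, 1, −8], [4, −1, 14], [−16, 7, 18]]

−16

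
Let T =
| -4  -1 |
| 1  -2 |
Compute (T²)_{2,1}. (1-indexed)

-6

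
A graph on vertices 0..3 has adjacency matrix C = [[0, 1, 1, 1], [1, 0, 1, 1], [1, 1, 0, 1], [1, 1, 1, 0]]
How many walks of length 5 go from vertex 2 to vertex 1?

The number of length-5 walks from vertex 2 to vertex 1 is entry (2,1) of C⁵, where C is the adjacency matrix.
C² = [[3, 2, 2, 2], [2, 3, 2, 2], [2, 2, 3, 2], [2, 2, 2, 3]]
C³ = [[6, 7, 7, 7], [7, 6, 7, 7], [7, 7, 6, 7], [7, 7, 7, 6]]
C⁴ = [[21, 20, 20, 20], [20, 21, 20, 20], [20, 20, 21, 20], [20, 20, 20, 21]]
C⁵ = [[60, 61, 61, 61], [61, 60, 61, 61], [61, 61, 60, 61], [61, 61, 61, 60]]

61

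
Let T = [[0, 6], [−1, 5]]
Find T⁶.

tr T = 5 and det T = 6, so the characteristic polynomial is λ² − (5)λ + (6) with roots 2 and 3.
Eigenvectors give P = [[3, −2], [1, −1]] with P⁻¹ = [[1, −2], [1, −3]], and T = P·diag(2, 3)·P⁻¹.
Then T⁶ = P·diag(64, 729)·P⁻¹ = [[192, −1458], [64, −729]] · [[1, −2], [1, −3]] = [[−1266, 3990], [−665, 2059]].

[[−1266, 3990], [−665, 2059]]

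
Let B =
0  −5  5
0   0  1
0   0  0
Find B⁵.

B is strictly triangular, hence nilpotent: B³ = 0, so B⁵ = 0.

[[0, 0, 0], [0, 0, 0], [0, 0, 0]]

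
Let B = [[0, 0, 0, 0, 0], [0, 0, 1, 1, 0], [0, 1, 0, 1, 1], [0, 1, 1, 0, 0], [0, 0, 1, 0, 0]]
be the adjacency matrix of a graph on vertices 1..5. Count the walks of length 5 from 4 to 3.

17

The number of length-5 walks from vertex 4 to vertex 3 is entry (4,3) of B⁵, where B is the adjacency matrix.
B² = [[0, 0, 0, 0, 0], [0, 2, 1, 1, 1], [0, 1, 3, 1, 0], [0, 1, 1, 2, 1], [0, 1, 0, 1, 1]]
B³ = [[0, 0, 0, 0, 0], [0, 2, 4, 3, 1], [0, 4, 2, 4, 3], [0, 3, 4, 2, 1], [0, 1, 3, 1, 0]]
B⁴ = [[0, 0, 0, 0, 0], [0, 7, 6, 6, 4], [0, 6, 11, 6, 2], [0, 6, 6, 7, 4], [0, 4, 2, 4, 3]]
B⁵ = [[0, 0, 0, 0, 0], [0, 12, 17, 13, 6], [0, 17, 14, 17, 11], [0, 13, 17, 12, 6], [0, 6, 11, 6, 2]]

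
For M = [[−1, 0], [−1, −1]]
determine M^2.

[[1, 0], [2, 1]]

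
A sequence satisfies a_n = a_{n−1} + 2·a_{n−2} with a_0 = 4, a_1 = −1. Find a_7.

125

With companion matrix Q = [[1, 2], [1, 0]], [a_n, a_{n−1}]ᵀ = Q·[a_{n−1}, a_{n−2}]ᵀ, so [a_7, a_6]ᵀ = Q^6·[a_1, a_0]ᵀ.
Q^6 = [[43, 42], [21, 22]], giving [a_7, a_6]ᵀ = [[125], [67]].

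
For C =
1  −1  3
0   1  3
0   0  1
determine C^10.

[[1, −10, −105], [0, 1, 30], [0, 0, 1]]

C = I + N where N = [[0, −1, 3], [0, 0, 3], [0, 0, 0]] is strictly upper-triangular, so N^3 = 0.
(I + N)^10 = I + 10·N + 45·N^2 = [[1, −10, −105], [0, 1, 30], [0, 0, 1]].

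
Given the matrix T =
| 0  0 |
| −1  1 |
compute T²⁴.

[[0, 0], [−1, 1]]

T² = T (a projection; rank 1, trace 1), so T²⁴ = T.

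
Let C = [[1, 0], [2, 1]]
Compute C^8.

C = I + N where N = [[0, 0], [2, 0]] is strictly lower-triangular, so N^2 = 0.
(I + N)^8 = I + 8·N = [[1, 0], [16, 1]].

[[1, 0], [16, 1]]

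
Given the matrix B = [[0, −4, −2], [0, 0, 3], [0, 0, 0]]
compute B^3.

B is strictly triangular, hence nilpotent: B^3 = 0, so B^3 = 0.

[[0, 0, 0], [0, 0, 0], [0, 0, 0]]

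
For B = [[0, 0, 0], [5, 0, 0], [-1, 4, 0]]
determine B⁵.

[[0, 0, 0], [0, 0, 0], [0, 0, 0]]

B is strictly triangular, hence nilpotent: B³ = 0, so B⁵ = 0.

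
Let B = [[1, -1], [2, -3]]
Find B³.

B² = [[-1, 2], [-4, 7]]
B³ = [[3, -5], [10, -17]]

[[3, -5], [10, -17]]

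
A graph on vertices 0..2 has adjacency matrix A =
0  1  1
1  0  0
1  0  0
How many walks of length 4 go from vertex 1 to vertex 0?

0

The number of length-4 walks from vertex 1 to vertex 0 is entry (1,0) of A^4, where A is the adjacency matrix.
A^2 = [[2, 0, 0], [0, 1, 1], [0, 1, 1]]
A^3 = [[0, 2, 2], [2, 0, 0], [2, 0, 0]]
A^4 = [[4, 0, 0], [0, 2, 2], [0, 2, 2]]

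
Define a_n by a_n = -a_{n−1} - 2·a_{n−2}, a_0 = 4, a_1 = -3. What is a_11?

With companion matrix Q = [[-1, -2], [1, 0]], [a_n, a_{n−1}]ᵀ = Q·[a_{n−1}, a_{n−2}]ᵀ, so [a_11, a_10]ᵀ = Q^10·[a_1, a_0]ᵀ.
Q^10 = [[23, -22], [11, 34]], giving [a_11, a_10]ᵀ = [[-157], [103]].

-157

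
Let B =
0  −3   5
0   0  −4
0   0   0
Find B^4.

[[0, 0, 0], [0, 0, 0], [0, 0, 0]]

B is strictly triangular, hence nilpotent: B^3 = 0, so B^4 = 0.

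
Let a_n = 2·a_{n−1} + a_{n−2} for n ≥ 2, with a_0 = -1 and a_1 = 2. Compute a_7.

With companion matrix A = [[2, 1], [1, 0]], [a_n, a_{n−1}]ᵀ = A·[a_{n−1}, a_{n−2}]ᵀ, so [a_7, a_6]ᵀ = A^6·[a_1, a_0]ᵀ.
A^6 = [[169, 70], [70, 29]], giving [a_7, a_6]ᵀ = [[268], [111]].

268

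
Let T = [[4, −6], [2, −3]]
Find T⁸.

T² = T (a projection; rank 1, trace 1), so T⁸ = T.

[[4, −6], [2, −3]]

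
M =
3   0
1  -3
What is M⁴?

M² = [[9, 0], [0, 9]]
M³ = [[27, 0], [9, -27]]
M⁴ = [[81, 0], [0, 81]]

[[81, 0], [0, 81]]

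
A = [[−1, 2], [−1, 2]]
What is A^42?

A² = A (a projection; rank 1, trace 1), so A^42 = A.

[[−1, 2], [−1, 2]]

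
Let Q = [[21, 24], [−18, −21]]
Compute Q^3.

[[189, 216], [−162, −189]]

tr Q = 0 and det Q = −9, so the characteristic polynomial is λ² − (0)λ + (−9) with roots 3 and −3.
Eigenvectors give P = [[4, −1], [−3, 1]] with P⁻¹ = [[1, 1], [3, 4]], and Q = P·diag(3, −3)·P⁻¹.
Then Q^3 = P·diag(27, −27)·P⁻¹ = [[108, 27], [−81, −27]] · [[1, 1], [3, 4]] = [[189, 216], [−162, −189]].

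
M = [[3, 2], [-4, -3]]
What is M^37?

[[3, 2], [-4, -3]]

M² = I (check: tr M = 0 and det M = -1), so M^37 = M since 37 is odd.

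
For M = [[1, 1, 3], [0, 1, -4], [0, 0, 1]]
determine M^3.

[[1, 3, -3], [0, 1, -12], [0, 0, 1]]

M = I + N where N = [[0, 1, 3], [0, 0, -4], [0, 0, 0]] is strictly upper-triangular, so N^3 = 0.
(I + N)^3 = I + 3·N + 3·N^2 = [[1, 3, -3], [0, 1, -12], [0, 0, 1]].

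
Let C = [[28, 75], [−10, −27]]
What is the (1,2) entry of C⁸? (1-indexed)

94575

tr C = 1 and det C = −6, so the characteristic polynomial is λ² − (1)λ + (−6) with roots 3 and −2.
Eigenvectors give P = [[−3, −5], [1, 2]] with P⁻¹ = [[−2, −5], [1, 3]], and C = P·diag(3, −2)·P⁻¹.
Then C⁸ = P·diag(6561, 256)·P⁻¹ = [[−19683, −1280], [6561, 512]] · [[−2, −5], [1, 3]] = [[38086, 94575], [−12610, −31269]].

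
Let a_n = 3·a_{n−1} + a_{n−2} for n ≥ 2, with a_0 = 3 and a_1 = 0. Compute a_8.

3567

With companion matrix Q = [[3, 1], [1, 0]], [a_n, a_{n−1}]ᵀ = Q·[a_{n−1}, a_{n−2}]ᵀ, so [a_8, a_7]ᵀ = Q⁷·[a_1, a_0]ᵀ.
Q⁷ = [[3927, 1189], [1189, 360]], giving [a_8, a_7]ᵀ = [[3567], [1080]].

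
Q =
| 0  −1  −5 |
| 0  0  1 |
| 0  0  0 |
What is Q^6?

[[0, 0, 0], [0, 0, 0], [0, 0, 0]]

Q is strictly triangular, hence nilpotent: Q^3 = 0, so Q^6 = 0.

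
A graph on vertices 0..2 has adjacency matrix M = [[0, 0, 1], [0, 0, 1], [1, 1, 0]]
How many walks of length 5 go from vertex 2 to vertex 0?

4

The number of length-5 walks from vertex 2 to vertex 0 is entry (2,0) of M⁵, where M is the adjacency matrix.
M² = [[1, 1, 0], [1, 1, 0], [0, 0, 2]]
M³ = [[0, 0, 2], [0, 0, 2], [2, 2, 0]]
M⁴ = [[2, 2, 0], [2, 2, 0], [0, 0, 4]]
M⁵ = [[0, 0, 4], [0, 0, 4], [4, 4, 0]]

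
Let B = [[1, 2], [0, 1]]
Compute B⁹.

B = I + N where N = [[0, 2], [0, 0]] is strictly upper-triangular, so N² = 0.
(I + N)⁹ = I + 9·N = [[1, 18], [0, 1]].

[[1, 18], [0, 1]]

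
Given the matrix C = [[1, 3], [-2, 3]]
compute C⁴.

C² = [[-5, 12], [-8, 3]]
C³ = [[-29, 21], [-14, -15]]
C⁴ = [[-71, -24], [16, -87]]

[[-71, -24], [16, -87]]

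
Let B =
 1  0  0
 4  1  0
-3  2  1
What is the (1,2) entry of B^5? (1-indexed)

0

B = I + N where N = [[0, 0, 0], [4, 0, 0], [-3, 2, 0]] is strictly lower-triangular, so N^3 = 0.
(I + N)^5 = I + 5·N + 10·N^2 = [[1, 0, 0], [20, 1, 0], [65, 10, 1]].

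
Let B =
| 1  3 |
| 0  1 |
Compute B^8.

B = I + N where N = [[0, 3], [0, 0]] is strictly upper-triangular, so N^2 = 0.
(I + N)^8 = I + 8·N = [[1, 24], [0, 1]].

[[1, 24], [0, 1]]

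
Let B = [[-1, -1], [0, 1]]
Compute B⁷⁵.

B² = I (check: tr B = 0 and det B = -1), so B⁷⁵ = B since 75 is odd.

[[-1, -1], [0, 1]]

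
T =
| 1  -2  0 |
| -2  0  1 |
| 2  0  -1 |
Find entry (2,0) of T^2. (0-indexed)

0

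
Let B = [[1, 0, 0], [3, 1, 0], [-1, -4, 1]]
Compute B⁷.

[[1, 0, 0], [21, 1, 0], [-259, -28, 1]]

B = I + N where N = [[0, 0, 0], [3, 0, 0], [-1, -4, 0]] is strictly lower-triangular, so N³ = 0.
(I + N)⁷ = I + 7·N + 21·N² = [[1, 0, 0], [21, 1, 0], [-259, -28, 1]].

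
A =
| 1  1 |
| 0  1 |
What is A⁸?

[[1, 8], [0, 1]]

A = I + N where N = [[0, 1], [0, 0]] is strictly upper-triangular, so N² = 0.
(I + N)⁸ = I + 8·N = [[1, 8], [0, 1]].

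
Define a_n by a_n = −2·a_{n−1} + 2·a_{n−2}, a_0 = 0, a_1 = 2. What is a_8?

With companion matrix A = [[−2, 2], [1, 0]], [a_n, a_{n−1}]ᵀ = A·[a_{n−1}, a_{n−2}]ᵀ, so [a_8, a_7]ᵀ = A⁷·[a_1, a_0]ᵀ.
A⁷ = [[−896, 656], [328, −240]], giving [a_8, a_7]ᵀ = [[−1792], [656]].

−1792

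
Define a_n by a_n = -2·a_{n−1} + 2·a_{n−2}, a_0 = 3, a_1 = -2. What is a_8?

3760

With companion matrix A = [[-2, 2], [1, 0]], [a_n, a_{n−1}]ᵀ = A·[a_{n−1}, a_{n−2}]ᵀ, so [a_8, a_7]ᵀ = A^7·[a_1, a_0]ᵀ.
A^7 = [[-896, 656], [328, -240]], giving [a_8, a_7]ᵀ = [[3760], [-1376]].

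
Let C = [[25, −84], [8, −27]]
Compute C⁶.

[[−4367, 15288], [−1456, 5097]]

tr C = −2 and det C = −3, so the characteristic polynomial is λ² − (−2)λ + (−3) with roots 1 and −3.
Eigenvectors give P = [[7, 3], [2, 1]] with P⁻¹ = [[1, −3], [−2, 7]], and C = P·diag(1, −3)·P⁻¹.
Then C⁶ = P·diag(1, 729)·P⁻¹ = [[7, 2187], [2, 729]] · [[1, −3], [−2, 7]] = [[−4367, 15288], [−1456, 5097]].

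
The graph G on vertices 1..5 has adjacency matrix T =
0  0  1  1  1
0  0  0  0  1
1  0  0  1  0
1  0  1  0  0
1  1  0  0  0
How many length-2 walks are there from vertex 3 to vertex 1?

1

The number of length-2 walks from vertex 3 to vertex 1 is entry (3,1) of T^2, where T is the adjacency matrix.
T^2 = [[3, 1, 1, 1, 0], [1, 1, 0, 0, 0], [1, 0, 2, 1, 1], [1, 0, 1, 2, 1], [0, 0, 1, 1, 2]]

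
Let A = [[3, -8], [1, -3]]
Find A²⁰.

A² = I (check: tr A = 0 and det A = -1), so A²⁰ = I since 20 is even.

[[1, 0], [0, 1]]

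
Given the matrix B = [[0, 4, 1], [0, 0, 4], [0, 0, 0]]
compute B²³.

[[0, 0, 0], [0, 0, 0], [0, 0, 0]]

B is strictly triangular, hence nilpotent: B³ = 0, so B²³ = 0.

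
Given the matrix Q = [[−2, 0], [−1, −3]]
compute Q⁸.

tr Q = −5 and det Q = 6, so the characteristic polynomial is λ² − (−5)λ + (6) with roots −3 and −2.
Eigenvectors give P = [[0, 1], [−1, −1]] with P⁻¹ = [[−1, −1], [1, 0]], and Q = P·diag(−3, −2)·P⁻¹.
Then Q⁸ = P·diag(6561, 256)·P⁻¹ = [[0, 256], [−6561, −256]] · [[−1, −1], [1, 0]] = [[256, 0], [6305, 6561]].

[[256, 0], [6305, 6561]]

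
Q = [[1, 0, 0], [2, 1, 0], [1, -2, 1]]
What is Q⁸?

Q = I + N where N = [[0, 0, 0], [2, 0, 0], [1, -2, 0]] is strictly lower-triangular, so N³ = 0.
(I + N)⁸ = I + 8·N + 28·N² = [[1, 0, 0], [16, 1, 0], [-104, -16, 1]].

[[1, 0, 0], [16, 1, 0], [-104, -16, 1]]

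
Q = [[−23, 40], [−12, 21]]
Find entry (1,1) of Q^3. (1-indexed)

−167

tr Q = −2 and det Q = −3, so the characteristic polynomial is λ² − (−2)λ + (−3) with roots −3 and 1.
Eigenvectors give P = [[2, −5], [1, −3]] with P⁻¹ = [[3, −5], [1, −2]], and Q = P·diag(−3, 1)·P⁻¹.
Then Q^3 = P·diag(−27, 1)·P⁻¹ = [[−54, −5], [−27, −3]] · [[3, −5], [1, −2]] = [[−167, 280], [−84, 141]].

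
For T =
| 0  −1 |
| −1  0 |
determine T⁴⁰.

[[1, 0], [0, 1]]

T² = I (check: tr T = 0 and det T = −1), so T⁴⁰ = I since 40 is even.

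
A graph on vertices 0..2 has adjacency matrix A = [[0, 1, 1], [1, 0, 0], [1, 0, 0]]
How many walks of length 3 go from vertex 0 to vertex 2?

The number of length-3 walks from vertex 0 to vertex 2 is entry (0,2) of A^3, where A is the adjacency matrix.
A^2 = [[2, 0, 0], [0, 1, 1], [0, 1, 1]]
A^3 = [[0, 2, 2], [2, 0, 0], [2, 0, 0]]

2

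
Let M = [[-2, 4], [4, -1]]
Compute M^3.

[[-88, 92], [92, -65]]

M^2 = [[20, -12], [-12, 17]]
M^3 = [[-88, 92], [92, -65]]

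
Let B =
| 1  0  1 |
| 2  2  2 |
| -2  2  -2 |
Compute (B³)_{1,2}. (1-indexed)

2

B² = [[-1, 2, -1], [2, 8, 2], [6, 0, 6]]
B³ = [[5, 2, 5], [14, 20, 14], [-6, 12, -6]]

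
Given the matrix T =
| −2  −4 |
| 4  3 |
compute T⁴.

T² = [[−12, −4], [4, −7]]
T³ = [[8, 36], [−36, −37]]
T⁴ = [[128, 76], [−76, 33]]

[[128, 76], [−76, 33]]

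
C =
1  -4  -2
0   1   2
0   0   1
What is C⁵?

[[1, -20, -90], [0, 1, 10], [0, 0, 1]]

C = I + N where N = [[0, -4, -2], [0, 0, 2], [0, 0, 0]] is strictly upper-triangular, so N³ = 0.
(I + N)⁵ = I + 5·N + 10·N² = [[1, -20, -90], [0, 1, 10], [0, 0, 1]].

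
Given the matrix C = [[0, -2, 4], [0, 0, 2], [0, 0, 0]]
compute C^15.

[[0, 0, 0], [0, 0, 0], [0, 0, 0]]

C is strictly triangular, hence nilpotent: C^3 = 0, so C^15 = 0.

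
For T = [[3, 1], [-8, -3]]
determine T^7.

T² = I (check: tr T = 0 and det T = -1), so T^7 = T since 7 is odd.

[[3, 1], [-8, -3]]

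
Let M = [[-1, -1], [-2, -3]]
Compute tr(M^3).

-52

M^2 = [[3, 4], [8, 11]]
M^3 = [[-11, -15], [-30, -41]]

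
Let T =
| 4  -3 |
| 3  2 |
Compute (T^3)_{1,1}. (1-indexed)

T^2 = [[7, -18], [18, -5]]
T^3 = [[-26, -57], [57, -64]]

-26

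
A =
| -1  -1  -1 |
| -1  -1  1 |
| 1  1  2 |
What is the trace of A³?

0

A² = [[1, 1, -2], [3, 3, 2], [0, 0, 4]]
A³ = [[-4, -4, -4], [-4, -4, 4], [4, 4, 8]]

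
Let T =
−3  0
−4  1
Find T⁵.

[[−243, 0], [−244, 1]]

tr T = −2 and det T = −3, so the characteristic polynomial is λ² − (−2)λ + (−3) with roots −3 and 1.
Eigenvectors give P = [[−1, 0], [−1, −1]] with P⁻¹ = [[−1, 0], [1, −1]], and T = P·diag(−3, 1)·P⁻¹.
Then T⁵ = P·diag(−243, 1)·P⁻¹ = [[243, 0], [243, −1]] · [[−1, 0], [1, −1]] = [[−243, 0], [−244, 1]].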